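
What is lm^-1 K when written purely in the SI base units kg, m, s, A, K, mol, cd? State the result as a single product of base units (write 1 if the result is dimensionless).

K·cd⁻¹

lm = cd·sr = cd (luminous flux; sr is dimensionless).
So lm⁻¹ = cd⁻¹.
Combining: lm⁻¹·K = cd⁻¹ · K = K·cd⁻¹.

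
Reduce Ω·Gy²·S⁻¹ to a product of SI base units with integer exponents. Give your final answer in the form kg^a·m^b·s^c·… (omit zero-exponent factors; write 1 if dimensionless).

Ω = kg·m²·s⁻³·A⁻².
Gy = m²·s⁻².
So Gy² = m⁴·s⁻⁴.
S = kg⁻¹·m⁻²·s³·A².
So S⁻¹ = kg·m²·s⁻³·A⁻².
Combining: Ω·Gy²·S⁻¹ = (kg·m²·s⁻³·A⁻²) · (m⁴·s⁻⁴) · (kg·m²·s⁻³·A⁻²) = kg²·m⁸·s⁻¹⁰·A⁻⁴.

kg²·m⁸·s⁻¹⁰·A⁻⁴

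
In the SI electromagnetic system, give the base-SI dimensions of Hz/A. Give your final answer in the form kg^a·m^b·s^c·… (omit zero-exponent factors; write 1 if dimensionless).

Hz = 1/s = s⁻¹ (frequency is cycles per second).
Combining: A⁻¹·Hz = A⁻¹ · s⁻¹ = s⁻¹·A⁻¹.

s⁻¹·A⁻¹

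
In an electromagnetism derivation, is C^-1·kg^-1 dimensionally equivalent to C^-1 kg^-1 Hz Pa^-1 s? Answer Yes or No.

Left side:
  C = A·s = s·A (charge = current × time).
  So C⁻¹ = s⁻¹·A⁻¹.
  Combining: C⁻¹·kg⁻¹ = (s⁻¹·A⁻¹) · kg⁻¹ = kg⁻¹·s⁻¹·A⁻¹.
Right side:
  C = A·s = s·A (charge = current × time).
  So C⁻¹ = s⁻¹·A⁻¹.
  Hz = 1/s = s⁻¹ (frequency is cycles per second).
  Pa = N/m² (pressure = force per area),
      = kg·m⁻¹·s⁻².
  So Pa⁻¹ = kg⁻¹·m·s².
  Combining: C⁻¹·kg⁻¹·Hz·Pa⁻¹·s = (s⁻¹·A⁻¹) · kg⁻¹ · s⁻¹ · (kg⁻¹·m·s²) · s = kg⁻²·m·s·A⁻¹.
Left is kg⁻¹·s⁻¹·A⁻¹; right is kg⁻²·m·s·A⁻¹ — different.

No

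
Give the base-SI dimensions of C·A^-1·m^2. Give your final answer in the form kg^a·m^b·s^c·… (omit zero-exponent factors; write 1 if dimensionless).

m²·s

C = A·s = s·A (charge = current × time).
Combining: C·A⁻¹·m² = (s·A) · A⁻¹ · m² = m²·s.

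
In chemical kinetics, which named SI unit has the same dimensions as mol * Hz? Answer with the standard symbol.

Hz = 1/s = s⁻¹ (frequency is cycles per second).
Combining: mol·Hz = mol · s⁻¹ = s⁻¹·mol.
s⁻¹·mol is the base-SI form of the katal.

kat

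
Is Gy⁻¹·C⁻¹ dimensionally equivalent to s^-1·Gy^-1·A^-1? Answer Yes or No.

Left side:
  Gy = J/kg (absorbed dose = energy per mass),
      = m²·s⁻².
  So Gy⁻¹ = m⁻²·s².
  C = A·s = s·A (charge = current × time).
  So C⁻¹ = s⁻¹·A⁻¹.
  Combining: Gy⁻¹·C⁻¹ = (m⁻²·s²) · (s⁻¹·A⁻¹) = m⁻²·s·A⁻¹.
Right side:
  Gy = m²·s⁻².
  So Gy⁻¹ = m⁻²·s².
  Combining: s⁻¹·Gy⁻¹·A⁻¹ = s⁻¹ · (m⁻²·s²) · A⁻¹ = m⁻²·s·A⁻¹.
Both reduce to m⁻²·s·A⁻¹.

Yes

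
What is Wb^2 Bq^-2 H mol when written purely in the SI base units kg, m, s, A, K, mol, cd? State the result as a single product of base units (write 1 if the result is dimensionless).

Wb = V·s (flux: a volt is a weber per second),
    = kg·m²·s⁻²·A⁻¹.
So Wb² = kg²·m⁴·s⁻⁴·A⁻².
Bq = 1/s = s⁻¹ (activity is decays per second).
So Bq⁻² = s².
H = Wb/A (inductance = flux per current),
    = kg·m²·s⁻²·A⁻².
Combining: Wb²·Bq⁻²·H·mol = (kg²·m⁴·s⁻⁴·A⁻²) · s² · (kg·m²·s⁻²·A⁻²) · mol = kg³·m⁶·s⁻⁴·A⁻⁴·mol.

kg³·m⁶·s⁻⁴·A⁻⁴·mol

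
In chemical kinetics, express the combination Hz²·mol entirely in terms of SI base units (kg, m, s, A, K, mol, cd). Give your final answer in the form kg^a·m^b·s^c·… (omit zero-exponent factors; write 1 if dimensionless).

s⁻²·mol

Hz = 1/s = s⁻¹ (frequency is cycles per second).
So Hz² = s⁻².
Combining: Hz²·mol = s⁻² · mol = s⁻²·mol.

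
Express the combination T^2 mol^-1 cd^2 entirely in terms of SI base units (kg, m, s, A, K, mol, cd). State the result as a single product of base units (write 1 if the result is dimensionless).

kg²·s⁻⁴·A⁻²·mol⁻¹·cd²

T = Wb/m² (flux density = flux per area),
    = kg·s⁻²·A⁻¹.
So T² = kg²·s⁻⁴·A⁻².
Combining: T²·mol⁻¹·cd² = (kg²·s⁻⁴·A⁻²) · mol⁻¹ · cd² = kg²·s⁻⁴·A⁻²·mol⁻¹·cd².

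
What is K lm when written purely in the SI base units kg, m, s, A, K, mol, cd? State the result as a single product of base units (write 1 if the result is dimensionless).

K·cd

lm = cd·sr = cd (luminous flux; sr is dimensionless).
Combining: K·lm = K · cd = K·cd.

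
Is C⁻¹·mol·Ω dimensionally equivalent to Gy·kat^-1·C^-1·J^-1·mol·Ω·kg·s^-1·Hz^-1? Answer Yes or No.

Left side:
  C = A·s = s·A (charge = current × time).
  So C⁻¹ = s⁻¹·A⁻¹.
  Ω = V/A (resistance = voltage per current),
      = kg·m²·s⁻³·A⁻².
  Combining: C⁻¹·mol·Ω = (s⁻¹·A⁻¹) · mol · (kg·m²·s⁻³·A⁻²) = kg·m²·s⁻⁴·A⁻³·mol.
Right side:
  Gy = J/kg (absorbed dose = energy per mass),
      = m²·s⁻².
  kat = mol/s = s⁻¹·mol (catalytic activity).
  So kat⁻¹ = s·mol⁻¹.
  C = A·s = s·A (charge = current × time).
  So C⁻¹ = s⁻¹·A⁻¹.
  J = N·m (work = force × distance),
      = kg·m²·s⁻².
  So J⁻¹ = kg⁻¹·m⁻²·s².
  Ω = V/A (resistance = voltage per current),
      = kg·m²·s⁻³·A⁻².
  Hz = 1/s = s⁻¹ (frequency is cycles per second).
  So Hz⁻¹ = s.
  Combining: Gy·kat⁻¹·C⁻¹·J⁻¹·mol·Ω·kg·s⁻¹·Hz⁻¹ = (m²·s⁻²) · (s·mol⁻¹) · (s⁻¹·A⁻¹) · (kg⁻¹·m⁻²·s²) · mol · (kg·m²·s⁻³·A⁻²) · kg · s⁻¹ · s = kg·m²·s⁻³·A⁻³.
Left is kg·m²·s⁻⁴·A⁻³·mol; right is kg·m²·s⁻³·A⁻³ — different.

No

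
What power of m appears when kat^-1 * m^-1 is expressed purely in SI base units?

-1

kat = mol/s = s⁻¹·mol (catalytic activity).
So kat⁻¹ = s·mol⁻¹.
Combining: kat⁻¹·m⁻¹ = (s·mol⁻¹) · m⁻¹ = m⁻¹·s·mol⁻¹.
The exponent of m is -1.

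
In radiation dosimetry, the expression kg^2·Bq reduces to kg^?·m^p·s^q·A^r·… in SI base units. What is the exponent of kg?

Bq = 1/s = s⁻¹ (activity is decays per second).
Combining: kg²·Bq = kg² · s⁻¹ = kg²·s⁻¹.
The exponent of kg is 2.

2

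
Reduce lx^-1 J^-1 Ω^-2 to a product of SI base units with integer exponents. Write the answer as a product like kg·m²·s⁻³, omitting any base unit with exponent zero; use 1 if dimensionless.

lx = m⁻²·cd.
So lx⁻¹ = m²·cd⁻¹.
J = kg·m²·s⁻².
So J⁻¹ = kg⁻¹·m⁻²·s².
Ω = kg·m²·s⁻³·A⁻².
So Ω⁻² = kg⁻²·m⁻⁴·s⁶·A⁴.
Combining: lx⁻¹·J⁻¹·Ω⁻² = (m²·cd⁻¹) · (kg⁻¹·m⁻²·s²) · (kg⁻²·m⁻⁴·s⁶·A⁴) = kg⁻³·m⁻⁴·s⁸·A⁴·cd⁻¹.

kg⁻³·m⁻⁴·s⁸·A⁴·cd⁻¹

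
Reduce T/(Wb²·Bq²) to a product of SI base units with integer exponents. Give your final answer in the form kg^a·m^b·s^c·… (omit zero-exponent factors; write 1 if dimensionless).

kg⁻¹·m⁻⁴·s⁴·A

T = Wb/m² (flux density = flux per area),
    = kg·s⁻²·A⁻¹.
Wb = V·s (flux: a volt is a weber per second),
    = kg·m²·s⁻²·A⁻¹.
So Wb⁻² = kg⁻²·m⁻⁴·s⁴·A².
Bq = 1/s = s⁻¹ (activity is decays per second).
So Bq⁻² = s².
Combining: T·Wb⁻²·Bq⁻² = (kg·s⁻²·A⁻¹) · (kg⁻²·m⁻⁴·s⁴·A²) · s² = kg⁻¹·m⁻⁴·s⁴·A.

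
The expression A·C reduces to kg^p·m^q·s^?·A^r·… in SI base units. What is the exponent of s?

1

C = A·s = s·A (charge = current × time).
Combining: A·C = A · (s·A) = s·A².
The exponent of s is 1.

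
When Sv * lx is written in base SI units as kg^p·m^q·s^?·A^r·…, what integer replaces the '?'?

-2

Sv = J/kg (equivalent dose = energy per mass),
    = m²·s⁻².
lx = lm/m² (illuminance = luminous flux per area),
    = m⁻²·cd.
Combining: Sv·lx = (m²·s⁻²) · (m⁻²·cd) = s⁻²·cd.
The exponent of s is -2.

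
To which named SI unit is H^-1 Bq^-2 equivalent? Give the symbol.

F

H = kg·m²·s⁻²·A⁻².
So H⁻¹ = kg⁻¹·m⁻²·s²·A².
Bq = s⁻¹.
So Bq⁻² = s².
Combining: H⁻¹·Bq⁻² = (kg⁻¹·m⁻²·s²·A²) · s² = kg⁻¹·m⁻²·s⁴·A².
kg⁻¹·m⁻²·s⁴·A² is the base-SI form of the farad.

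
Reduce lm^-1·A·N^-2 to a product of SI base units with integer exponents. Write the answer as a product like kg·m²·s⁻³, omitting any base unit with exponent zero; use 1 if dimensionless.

kg⁻²·m⁻²·s⁴·A·cd⁻¹

lm = cd.
So lm⁻¹ = cd⁻¹.
N = kg·m·s⁻².
So N⁻² = kg⁻²·m⁻²·s⁴.
Combining: lm⁻¹·A·N⁻² = cd⁻¹ · A · (kg⁻²·m⁻²·s⁴) = kg⁻²·m⁻²·s⁴·A·cd⁻¹.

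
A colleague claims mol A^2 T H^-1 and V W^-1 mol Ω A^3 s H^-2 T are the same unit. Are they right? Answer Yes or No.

Yes

Left side:
  T = Wb/m² (flux density = flux per area),
      = kg·s⁻²·A⁻¹.
  H = Wb/A (inductance = flux per current),
      = kg·m²·s⁻²·A⁻².
  So H⁻¹ = kg⁻¹·m⁻²·s²·A².
  Combining: mol·A²·T·H⁻¹ = mol · A² · (kg·s⁻²·A⁻¹) · (kg⁻¹·m⁻²·s²·A²) = m⁻²·A³·mol.
Right side:
  V = kg·m²·s⁻³·A⁻¹.
  W = kg·m²·s⁻³.
  So W⁻¹ = kg⁻¹·m⁻²·s³.
  Ω = kg·m²·s⁻³·A⁻².
  H = kg·m²·s⁻²·A⁻².
  So H⁻² = kg⁻²·m⁻⁴·s⁴·A⁴.
  T = kg·s⁻²·A⁻¹.
  Combining: V·W⁻¹·mol·Ω·A³·s·H⁻²·T = (kg·m²·s⁻³·A⁻¹) · (kg⁻¹·m⁻²·s³) · mol · (kg·m²·s⁻³·A⁻²) · A³ · s · (kg⁻²·m⁻⁴·s⁴·A⁴) · (kg·s⁻²·A⁻¹) = m⁻²·A³·mol.
Both reduce to m⁻²·A³·mol.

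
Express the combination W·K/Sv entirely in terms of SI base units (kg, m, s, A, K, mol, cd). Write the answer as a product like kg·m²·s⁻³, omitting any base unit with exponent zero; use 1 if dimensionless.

kg·s⁻¹·K

W = kg·m²·s⁻³.
Sv = m²·s⁻².
So Sv⁻¹ = m⁻²·s².
Combining: W·Sv⁻¹·K = (kg·m²·s⁻³) · (m⁻²·s²) · K = kg·s⁻¹·K.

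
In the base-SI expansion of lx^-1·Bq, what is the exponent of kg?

lx = lm/m² (illuminance = luminous flux per area),
    = m⁻²·cd.
So lx⁻¹ = m²·cd⁻¹.
Bq = 1/s = s⁻¹ (activity is decays per second).
Combining: lx⁻¹·Bq = (m²·cd⁻¹) · s⁻¹ = m²·s⁻¹·cd⁻¹.
The exponent of kg is 0.

0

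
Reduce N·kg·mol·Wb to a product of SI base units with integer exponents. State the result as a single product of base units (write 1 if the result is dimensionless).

N = kg·m/s² = kg·m·s⁻² (force = mass × acceleration).
Wb = V·s (flux: a volt is a weber per second),
    = kg·m²·s⁻²·A⁻¹.
Combining: N·kg·mol·Wb = (kg·m·s⁻²) · kg · mol · (kg·m²·s⁻²·A⁻¹) = kg³·m³·s⁻⁴·A⁻¹·mol.

kg³·m³·s⁻⁴·A⁻¹·mol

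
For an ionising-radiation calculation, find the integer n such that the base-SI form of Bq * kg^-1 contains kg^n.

Bq = 1/s = s⁻¹ (activity is decays per second).
Combining: Bq·kg⁻¹ = s⁻¹ · kg⁻¹ = kg⁻¹·s⁻¹.
The exponent of kg is -1.

-1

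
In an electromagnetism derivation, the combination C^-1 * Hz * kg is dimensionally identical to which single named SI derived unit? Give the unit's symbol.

T

C = s·A.
So C⁻¹ = s⁻¹·A⁻¹.
Hz = s⁻¹.
Combining: C⁻¹·Hz·kg = (s⁻¹·A⁻¹) · s⁻¹ · kg = kg·s⁻²·A⁻¹.
kg·s⁻²·A⁻¹ is the base-SI form of the tesla.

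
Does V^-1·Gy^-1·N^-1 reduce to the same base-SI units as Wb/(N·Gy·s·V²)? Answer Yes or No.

Yes

Left side:
  V = W/A (potential = power per current),
      = kg·m²·s⁻³·A⁻¹.
  So V⁻¹ = kg⁻¹·m⁻²·s³·A.
  Gy = J/kg (absorbed dose = energy per mass),
      = m²·s⁻².
  So Gy⁻¹ = m⁻²·s².
  N = kg·m/s² = kg·m·s⁻² (force = mass × acceleration).
  So N⁻¹ = kg⁻¹·m⁻¹·s².
  Combining: V⁻¹·Gy⁻¹·N⁻¹ = (kg⁻¹·m⁻²·s³·A) · (m⁻²·s²) · (kg⁻¹·m⁻¹·s²) = kg⁻²·m⁻⁵·s⁷·A.
Right side:
  N = kg·m·s⁻².
  So N⁻¹ = kg⁻¹·m⁻¹·s².
  Gy = m²·s⁻².
  So Gy⁻¹ = m⁻²·s².
  Wb = kg·m²·s⁻²·A⁻¹.
  V = kg·m²·s⁻³·A⁻¹.
  So V⁻² = kg⁻²·m⁻⁴·s⁶·A².
  Combining: N⁻¹·Gy⁻¹·s⁻¹·Wb·V⁻² = (kg⁻¹·m⁻¹·s²) · (m⁻²·s²) · s⁻¹ · (kg·m²·s⁻²·A⁻¹) · (kg⁻²·m⁻⁴·s⁶·A²) = kg⁻²·m⁻⁵·s⁷·A.
Both reduce to kg⁻²·m⁻⁵·s⁷·A.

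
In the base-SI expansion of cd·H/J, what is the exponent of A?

-2

H = kg·m²·s⁻²·A⁻².
J = kg·m²·s⁻².
So J⁻¹ = kg⁻¹·m⁻²·s².
Combining: cd·H·J⁻¹ = cd · (kg·m²·s⁻²·A⁻²) · (kg⁻¹·m⁻²·s²) = A⁻²·cd.
The exponent of A is -2.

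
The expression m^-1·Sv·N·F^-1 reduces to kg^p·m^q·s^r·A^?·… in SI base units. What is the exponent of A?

Sv = m²·s⁻².
N = kg·m·s⁻².
F = kg⁻¹·m⁻²·s⁴·A².
So F⁻¹ = kg·m²·s⁻⁴·A⁻².
Combining: m⁻¹·Sv·N·F⁻¹ = m⁻¹ · (m²·s⁻²) · (kg·m·s⁻²) · (kg·m²·s⁻⁴·A⁻²) = kg²·m⁴·s⁻⁸·A⁻².
The exponent of A is -2.

-2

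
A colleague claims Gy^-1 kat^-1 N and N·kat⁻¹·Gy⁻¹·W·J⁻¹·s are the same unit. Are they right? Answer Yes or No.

Yes

Left side:
  Gy = J/kg (absorbed dose = energy per mass),
      = m²·s⁻².
  So Gy⁻¹ = m⁻²·s².
  kat = mol/s = s⁻¹·mol (catalytic activity).
  So kat⁻¹ = s·mol⁻¹.
  N = kg·m/s² = kg·m·s⁻² (force = mass × acceleration).
  Combining: Gy⁻¹·kat⁻¹·N = (m⁻²·s²) · (s·mol⁻¹) · (kg·m·s⁻²) = kg·m⁻¹·s·mol⁻¹.
Right side:
  N = kg·m/s² = kg·m·s⁻² (force = mass × acceleration).
  kat = mol/s = s⁻¹·mol (catalytic activity).
  So kat⁻¹ = s·mol⁻¹.
  Gy = J/kg (absorbed dose = energy per mass),
      = m²·s⁻².
  So Gy⁻¹ = m⁻²·s².
  W = J/s (power = energy per time),
      = kg·m²·s⁻³.
  J = N·m (work = force × distance),
      = kg·m²·s⁻².
  So J⁻¹ = kg⁻¹·m⁻²·s².
  Combining: N·kat⁻¹·Gy⁻¹·W·J⁻¹·s = (kg·m·s⁻²) · (s·mol⁻¹) · (m⁻²·s²) · (kg·m²·s⁻³) · (kg⁻¹·m⁻²·s²) · s = kg·m⁻¹·s·mol⁻¹.
Both reduce to kg·m⁻¹·s·mol⁻¹.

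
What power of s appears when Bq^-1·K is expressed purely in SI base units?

Bq = s⁻¹.
So Bq⁻¹ = s.
Combining: Bq⁻¹·K = s · K = s·K.
The exponent of s is 1.

1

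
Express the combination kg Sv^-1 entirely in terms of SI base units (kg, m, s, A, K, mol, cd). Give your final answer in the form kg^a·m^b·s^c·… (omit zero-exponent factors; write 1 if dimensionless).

kg·m⁻²·s²

Sv = J/kg (equivalent dose = energy per mass),
    = m²·s⁻².
So Sv⁻¹ = m⁻²·s².
Combining: kg·Sv⁻¹ = kg · (m⁻²·s²) = kg·m⁻²·s².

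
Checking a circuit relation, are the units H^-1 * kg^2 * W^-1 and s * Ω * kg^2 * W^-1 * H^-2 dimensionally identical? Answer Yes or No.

Yes

Left side:
  H = Wb/A (inductance = flux per current),
      = kg·m²·s⁻²·A⁻².
  So H⁻¹ = kg⁻¹·m⁻²·s²·A².
  W = J/s (power = energy per time),
      = kg·m²·s⁻³.
  So W⁻¹ = kg⁻¹·m⁻²·s³.
  Combining: H⁻¹·kg²·W⁻¹ = (kg⁻¹·m⁻²·s²·A²) · kg² · (kg⁻¹·m⁻²·s³) = m⁻⁴·s⁵·A².
Right side:
  Ω = kg·m²·s⁻³·A⁻².
  W = kg·m²·s⁻³.
  So W⁻¹ = kg⁻¹·m⁻²·s³.
  H = kg·m²·s⁻²·A⁻².
  So H⁻² = kg⁻²·m⁻⁴·s⁴·A⁴.
  Combining: s·Ω·kg²·W⁻¹·H⁻² = s · (kg·m²·s⁻³·A⁻²) · kg² · (kg⁻¹·m⁻²·s³) · (kg⁻²·m⁻⁴·s⁴·A⁴) = m⁻⁴·s⁵·A².
Both reduce to m⁻⁴·s⁵·A².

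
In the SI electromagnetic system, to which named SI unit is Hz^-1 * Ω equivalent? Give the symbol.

H

Hz = 1/s = s⁻¹ (frequency is cycles per second).
So Hz⁻¹ = s.
Ω = V/A (resistance = voltage per current),
    = kg·m²·s⁻³·A⁻².
Combining: Hz⁻¹·Ω = s · (kg·m²·s⁻³·A⁻²) = kg·m²·s⁻²·A⁻².
kg·m²·s⁻²·A⁻² is the base-SI form of the henry.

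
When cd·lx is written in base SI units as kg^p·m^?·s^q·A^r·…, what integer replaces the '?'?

lx = lm/m² (illuminance = luminous flux per area),
    = m⁻²·cd.
Combining: cd·lx = cd · (m⁻²·cd) = m⁻²·cd².
The exponent of m is -2.

-2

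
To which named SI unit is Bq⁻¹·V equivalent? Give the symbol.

Bq = 1/s = s⁻¹ (activity is decays per second).
So Bq⁻¹ = s.
V = W/A (potential = power per current),
    = kg·m²·s⁻³·A⁻¹.
Combining: Bq⁻¹·V = s · (kg·m²·s⁻³·A⁻¹) = kg·m²·s⁻²·A⁻¹.
kg·m²·s⁻²·A⁻¹ is the base-SI form of the weber.

Wb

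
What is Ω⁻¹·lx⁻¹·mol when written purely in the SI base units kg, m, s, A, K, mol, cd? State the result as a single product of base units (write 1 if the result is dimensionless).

Ω = V/A (resistance = voltage per current),
    = kg·m²·s⁻³·A⁻².
So Ω⁻¹ = kg⁻¹·m⁻²·s³·A².
lx = lm/m² (illuminance = luminous flux per area),
    = m⁻²·cd.
So lx⁻¹ = m²·cd⁻¹.
Combining: Ω⁻¹·lx⁻¹·mol = (kg⁻¹·m⁻²·s³·A²) · (m²·cd⁻¹) · mol = kg⁻¹·s³·A²·mol·cd⁻¹.

kg⁻¹·s³·A²·mol·cd⁻¹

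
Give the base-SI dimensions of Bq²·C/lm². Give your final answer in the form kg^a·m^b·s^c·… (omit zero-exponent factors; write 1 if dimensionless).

s⁻¹·A·cd⁻²

lm = cd·sr = cd (luminous flux; sr is dimensionless).
So lm⁻² = cd⁻².
Bq = 1/s = s⁻¹ (activity is decays per second).
So Bq² = s⁻².
C = A·s = s·A (charge = current × time).
Combining: lm⁻²·Bq²·C = cd⁻² · s⁻² · (s·A) = s⁻¹·A·cd⁻².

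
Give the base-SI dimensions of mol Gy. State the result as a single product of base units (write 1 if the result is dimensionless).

m²·s⁻²·mol

Gy = m²·s⁻².
Combining: mol·Gy = mol · (m²·s⁻²) = m²·s⁻²·mol.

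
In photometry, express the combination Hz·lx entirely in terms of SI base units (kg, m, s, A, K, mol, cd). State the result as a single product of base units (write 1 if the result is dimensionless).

Hz = 1/s = s⁻¹ (frequency is cycles per second).
lx = lm/m² (illuminance = luminous flux per area),
    = m⁻²·cd.
Combining: Hz·lx = s⁻¹ · (m⁻²·cd) = m⁻²·s⁻¹·cd.

m⁻²·s⁻¹·cd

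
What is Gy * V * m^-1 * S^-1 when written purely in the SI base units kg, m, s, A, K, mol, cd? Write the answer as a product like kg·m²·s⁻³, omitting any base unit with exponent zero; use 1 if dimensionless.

Gy = J/kg (absorbed dose = energy per mass),
    = m²·s⁻².
V = W/A (potential = power per current),
    = kg·m²·s⁻³·A⁻¹.
S = 1/Ω (conductance is reciprocal resistance),
    = kg⁻¹·m⁻²·s³·A².
So S⁻¹ = kg·m²·s⁻³·A⁻².
Combining: Gy·V·m⁻¹·S⁻¹ = (m²·s⁻²) · (kg·m²·s⁻³·A⁻¹) · m⁻¹ · (kg·m²·s⁻³·A⁻²) = kg²·m⁵·s⁻⁸·A⁻³.

kg²·m⁵·s⁻⁸·A⁻³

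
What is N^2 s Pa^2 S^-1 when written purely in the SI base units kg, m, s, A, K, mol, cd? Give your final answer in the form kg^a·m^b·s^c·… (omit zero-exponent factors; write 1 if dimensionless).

kg⁵·m²·s⁻¹⁰·A⁻²

N = kg·m·s⁻².
So N² = kg²·m²·s⁻⁴.
Pa = kg·m⁻¹·s⁻².
So Pa² = kg²·m⁻²·s⁻⁴.
S = kg⁻¹·m⁻²·s³·A².
So S⁻¹ = kg·m²·s⁻³·A⁻².
Combining: N²·s·Pa²·S⁻¹ = (kg²·m²·s⁻⁴) · s · (kg²·m⁻²·s⁻⁴) · (kg·m²·s⁻³·A⁻²) = kg⁵·m²·s⁻¹⁰·A⁻².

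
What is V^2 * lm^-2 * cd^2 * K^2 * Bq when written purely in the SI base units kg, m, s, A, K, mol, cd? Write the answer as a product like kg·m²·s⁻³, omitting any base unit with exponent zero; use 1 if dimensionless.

V = W/A (potential = power per current),
    = kg·m²·s⁻³·A⁻¹.
So V² = kg²·m⁴·s⁻⁶·A⁻².
lm = cd·sr = cd (luminous flux; sr is dimensionless).
So lm⁻² = cd⁻².
Bq = 1/s = s⁻¹ (activity is decays per second).
Combining: V²·lm⁻²·cd²·K²·Bq = (kg²·m⁴·s⁻⁶·A⁻²) · cd⁻² · cd² · K² · s⁻¹ = kg²·m⁴·s⁻⁷·A⁻²·K².

kg²·m⁴·s⁻⁷·A⁻²·K²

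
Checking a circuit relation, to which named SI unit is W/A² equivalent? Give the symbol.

W = J/s (power = energy per time),
    = kg·m²·s⁻³.
Combining: W·A⁻² = (kg·m²·s⁻³) · A⁻² = kg·m²·s⁻³·A⁻².
kg·m²·s⁻³·A⁻² is the base-SI form of the ohm.

Ω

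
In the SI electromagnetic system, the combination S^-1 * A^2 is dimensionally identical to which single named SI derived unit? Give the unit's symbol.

S = 1/Ω (conductance is reciprocal resistance),
    = kg⁻¹·m⁻²·s³·A².
So S⁻¹ = kg·m²·s⁻³·A⁻².
Combining: S⁻¹·A² = (kg·m²·s⁻³·A⁻²) · A² = kg·m²·s⁻³.
kg·m²·s⁻³ is the base-SI form of the watt.

W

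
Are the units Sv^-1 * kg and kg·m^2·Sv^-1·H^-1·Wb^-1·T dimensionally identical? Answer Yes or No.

No

Left side:
  Sv = m²·s⁻².
  So Sv⁻¹ = m⁻²·s².
  Combining: Sv⁻¹·kg = (m⁻²·s²) · kg = kg·m⁻²·s².
Right side:
  Sv = m²·s⁻².
  So Sv⁻¹ = m⁻²·s².
  H = kg·m²·s⁻²·A⁻².
  So H⁻¹ = kg⁻¹·m⁻²·s²·A².
  Wb = kg·m²·s⁻²·A⁻¹.
  So Wb⁻¹ = kg⁻¹·m⁻²·s²·A.
  T = kg·s⁻²·A⁻¹.
  Combining: kg·m²·Sv⁻¹·H⁻¹·Wb⁻¹·T = kg · m² · (m⁻²·s²) · (kg⁻¹·m⁻²·s²·A²) · (kg⁻¹·m⁻²·s²·A) · (kg·s⁻²·A⁻¹) = m⁻⁴·s⁴·A².
Left is kg·m⁻²·s²; right is m⁻⁴·s⁴·A² — different.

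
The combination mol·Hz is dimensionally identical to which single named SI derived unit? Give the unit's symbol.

kat

Hz = s⁻¹.
Combining: mol·Hz = mol · s⁻¹ = s⁻¹·mol.
s⁻¹·mol is the base-SI form of the katal.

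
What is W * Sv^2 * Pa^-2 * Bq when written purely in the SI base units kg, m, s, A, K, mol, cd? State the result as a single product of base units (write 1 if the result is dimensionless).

W = kg·m²·s⁻³.
Sv = m²·s⁻².
So Sv² = m⁴·s⁻⁴.
Pa = kg·m⁻¹·s⁻².
So Pa⁻² = kg⁻²·m²·s⁴.
Bq = s⁻¹.
Combining: W·Sv²·Pa⁻²·Bq = (kg·m²·s⁻³) · (m⁴·s⁻⁴) · (kg⁻²·m²·s⁴) · s⁻¹ = kg⁻¹·m⁸·s⁻⁴.

kg⁻¹·m⁸·s⁻⁴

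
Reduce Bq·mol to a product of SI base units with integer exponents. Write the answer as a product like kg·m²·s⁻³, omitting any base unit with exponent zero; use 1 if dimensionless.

Bq = 1/s = s⁻¹ (activity is decays per second).
Combining: Bq·mol = s⁻¹ · mol = s⁻¹·mol.

s⁻¹·mol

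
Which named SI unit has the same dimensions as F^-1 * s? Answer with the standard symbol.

F = C/V (capacitance = charge per voltage),
    = A·s/(kg·m²·s⁻³·A⁻¹) (substituting C and V),
    = kg⁻¹·m⁻²·s⁴·A².
So F⁻¹ = kg·m²·s⁻⁴·A⁻².
Combining: F⁻¹·s = (kg·m²·s⁻⁴·A⁻²) · s = kg·m²·s⁻³·A⁻².
kg·m²·s⁻³·A⁻² is the base-SI form of the ohm.

Ω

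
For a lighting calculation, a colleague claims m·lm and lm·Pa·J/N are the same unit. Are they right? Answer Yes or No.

No

Left side:
  lm = cd·sr = cd (luminous flux; sr is dimensionless).
  Combining: m·lm = m · cd = m·cd.
Right side:
  lm = cd·sr = cd (luminous flux; sr is dimensionless).
  N = kg·m/s² = kg·m·s⁻² (force = mass × acceleration).
  So N⁻¹ = kg⁻¹·m⁻¹·s².
  Pa = N/m² (pressure = force per area),
      = kg·m⁻¹·s⁻².
  J = N·m (work = force × distance),
      = kg·m²·s⁻².
  Combining: lm·N⁻¹·Pa·J = cd · (kg⁻¹·m⁻¹·s²) · (kg·m⁻¹·s⁻²) · (kg·m²·s⁻²) = kg·s⁻²·cd.
Left is m·cd; right is kg·s⁻²·cd — different.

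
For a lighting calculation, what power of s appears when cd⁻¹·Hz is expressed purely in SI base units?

Hz = s⁻¹.
Combining: cd⁻¹·Hz = cd⁻¹ · s⁻¹ = s⁻¹·cd⁻¹.
The exponent of s is -1.

-1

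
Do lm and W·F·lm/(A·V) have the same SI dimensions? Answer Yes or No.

Left side:
  lm = cd·sr = cd (luminous flux; sr is dimensionless).
Right side:
  W = J/s (power = energy per time),
      = kg·m²·s⁻³.
  F = C/V (capacitance = charge per voltage),
      = A·s/(kg·m²·s⁻³·A⁻¹) (substituting C and V),
      = kg⁻¹·m⁻²·s⁴·A².
  lm = cd·sr = cd (luminous flux; sr is dimensionless).
  V = W/A (potential = power per current),
      = kg·m²·s⁻³·A⁻¹.
  So V⁻¹ = kg⁻¹·m⁻²·s³·A.
  Combining: A⁻¹·W·F·lm·V⁻¹ = A⁻¹ · (kg·m²·s⁻³) · (kg⁻¹·m⁻²·s⁴·A²) · cd · (kg⁻¹·m⁻²·s³·A) = kg⁻¹·m⁻²·s⁴·A²·cd.
Left is cd; right is kg⁻¹·m⁻²·s⁴·A²·cd — different.

No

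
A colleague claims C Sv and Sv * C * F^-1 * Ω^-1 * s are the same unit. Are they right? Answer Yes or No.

Yes

Left side:
  C = A·s = s·A (charge = current × time).
  Sv = J/kg (equivalent dose = energy per mass),
      = m²·s⁻².
  Combining: C·Sv = (s·A) · (m²·s⁻²) = m²·s⁻¹·A.
Right side:
  Sv = m²·s⁻².
  C = s·A.
  F = kg⁻¹·m⁻²·s⁴·A².
  So F⁻¹ = kg·m²·s⁻⁴·A⁻².
  Ω = kg·m²·s⁻³·A⁻².
  So Ω⁻¹ = kg⁻¹·m⁻²·s³·A².
  Combining: Sv·C·F⁻¹·Ω⁻¹·s = (m²·s⁻²) · (s·A) · (kg·m²·s⁻⁴·A⁻²) · (kg⁻¹·m⁻²·s³·A²) · s = m²·s⁻¹·A.
Both reduce to m²·s⁻¹·A.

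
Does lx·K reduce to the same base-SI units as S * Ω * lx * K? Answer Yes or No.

Yes

Left side:
  lx = lm/m² (illuminance = luminous flux per area),
      = m⁻²·cd.
  Combining: lx·K = (m⁻²·cd) · K = m⁻²·K·cd.
Right side:
  S = 1/Ω (conductance is reciprocal resistance),
      = kg⁻¹·m⁻²·s³·A².
  Ω = V/A (resistance = voltage per current),
      = kg·m²·s⁻³·A⁻².
  lx = lm/m² (illuminance = luminous flux per area),
      = m⁻²·cd.
  Combining: S·Ω·lx·K = (kg⁻¹·m⁻²·s³·A²) · (kg·m²·s⁻³·A⁻²) · (m⁻²·cd) · K = m⁻²·K·cd.
Both reduce to m⁻²·K·cd.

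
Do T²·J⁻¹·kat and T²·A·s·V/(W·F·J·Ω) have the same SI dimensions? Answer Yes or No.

No

Left side:
  T = Wb/m² (flux density = flux per area),
      = kg·s⁻²·A⁻¹.
  So T² = kg²·s⁻⁴·A⁻².
  J = N·m (work = force × distance),
      = kg·m²·s⁻².
  So J⁻¹ = kg⁻¹·m⁻²·s².
  kat = mol/s = s⁻¹·mol (catalytic activity).
  Combining: T²·J⁻¹·kat = (kg²·s⁻⁴·A⁻²) · (kg⁻¹·m⁻²·s²) · (s⁻¹·mol) = kg·m⁻²·s⁻³·A⁻²·mol.
Right side:
  W = J/s (power = energy per time),
      = kg·m²·s⁻³.
  So W⁻¹ = kg⁻¹·m⁻²·s³.
  T = Wb/m² (flux density = flux per area),
      = kg·s⁻²·A⁻¹.
  So T² = kg²·s⁻⁴·A⁻².
  F = C/V (capacitance = charge per voltage),
      = A·s/(kg·m²·s⁻³·A⁻¹) (substituting C and V),
      = kg⁻¹·m⁻²·s⁴·A².
  So F⁻¹ = kg·m²·s⁻⁴·A⁻².
  J = N·m (work = force × distance),
      = kg·m²·s⁻².
  So J⁻¹ = kg⁻¹·m⁻²·s².
  V = W/A (potential = power per current),
      = kg·m²·s⁻³·A⁻¹.
  Ω = V/A (resistance = voltage per current),
      = kg·m²·s⁻³·A⁻².
  So Ω⁻¹ = kg⁻¹·m⁻²·s³·A².
  Combining: W⁻¹·T²·F⁻¹·A·s·J⁻¹·V·Ω⁻¹ = (kg⁻¹·m⁻²·s³) · (kg²·s⁻⁴·A⁻²) · (kg·m²·s⁻⁴·A⁻²) · A · s · (kg⁻¹·m⁻²·s²) · (kg·m²·s⁻³·A⁻¹) · (kg⁻¹·m⁻²·s³·A²) = kg·m⁻²·s⁻²·A⁻².
Left is kg·m⁻²·s⁻³·A⁻²·mol; right is kg·m⁻²·s⁻²·A⁻² — different.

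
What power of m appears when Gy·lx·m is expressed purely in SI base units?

1

Gy = J/kg (absorbed dose = energy per mass),
    = m²·s⁻².
lx = lm/m² (illuminance = luminous flux per area),
    = m⁻²·cd.
Combining: Gy·lx·m = (m²·s⁻²) · (m⁻²·cd) · m = m·s⁻²·cd.
The exponent of m is 1.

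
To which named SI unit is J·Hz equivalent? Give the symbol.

J = N·m (work = force × distance),
    = kg·m²·s⁻².
Hz = 1/s = s⁻¹ (frequency is cycles per second).
Combining: J·Hz = (kg·m²·s⁻²) · s⁻¹ = kg·m²·s⁻³.
kg·m²·s⁻³ is the base-SI form of the watt.

W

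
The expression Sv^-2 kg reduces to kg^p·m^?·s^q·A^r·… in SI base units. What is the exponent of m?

-4

Sv = m²·s⁻².
So Sv⁻² = m⁻⁴·s⁴.
Combining: Sv⁻²·kg = (m⁻⁴·s⁴) · kg = kg·m⁻⁴·s⁴.
The exponent of m is -4.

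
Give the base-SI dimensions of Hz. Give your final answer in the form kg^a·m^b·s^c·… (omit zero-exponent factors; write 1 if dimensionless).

Hz = s⁻¹.

s⁻¹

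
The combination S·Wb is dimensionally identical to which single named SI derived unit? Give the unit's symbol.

C

S = 1/Ω (conductance is reciprocal resistance),
    = kg⁻¹·m⁻²·s³·A².
Wb = V·s (flux: a volt is a weber per second),
    = kg·m²·s⁻²·A⁻¹.
Combining: S·Wb = (kg⁻¹·m⁻²·s³·A²) · (kg·m²·s⁻²·A⁻¹) = s·A.
s·A is the base-SI form of the coulomb.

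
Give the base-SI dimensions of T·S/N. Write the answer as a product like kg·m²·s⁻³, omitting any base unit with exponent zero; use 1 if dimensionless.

kg⁻¹·m⁻³·s³·A

N = kg·m·s⁻².
So N⁻¹ = kg⁻¹·m⁻¹·s².
T = kg·s⁻²·A⁻¹.
S = kg⁻¹·m⁻²·s³·A².
Combining: N⁻¹·T·S = (kg⁻¹·m⁻¹·s²) · (kg·s⁻²·A⁻¹) · (kg⁻¹·m⁻²·s³·A²) = kg⁻¹·m⁻³·s³·A.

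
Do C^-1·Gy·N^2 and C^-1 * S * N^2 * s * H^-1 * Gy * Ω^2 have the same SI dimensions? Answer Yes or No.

Yes

Left side:
  C = A·s = s·A (charge = current × time).
  So C⁻¹ = s⁻¹·A⁻¹.
  Gy = J/kg (absorbed dose = energy per mass),
      = m²·s⁻².
  N = kg·m/s² = kg·m·s⁻² (force = mass × acceleration).
  So N² = kg²·m²·s⁻⁴.
  Combining: C⁻¹·Gy·N² = (s⁻¹·A⁻¹) · (m²·s⁻²) · (kg²·m²·s⁻⁴) = kg²·m⁴·s⁻⁷·A⁻¹.
Right side:
  C = A·s = s·A (charge = current × time).
  So C⁻¹ = s⁻¹·A⁻¹.
  S = 1/Ω (conductance is reciprocal resistance),
      = kg⁻¹·m⁻²·s³·A².
  N = kg·m/s² = kg·m·s⁻² (force = mass × acceleration).
  So N² = kg²·m²·s⁻⁴.
  H = Wb/A (inductance = flux per current),
      = kg·m²·s⁻²·A⁻².
  So H⁻¹ = kg⁻¹·m⁻²·s²·A².
  Gy = J/kg (absorbed dose = energy per mass),
      = m²·s⁻².
  Ω = V/A (resistance = voltage per current),
      = kg·m²·s⁻³·A⁻².
  So Ω² = kg²·m⁴·s⁻⁶·A⁻⁴.
  Combining: C⁻¹·S·N²·s·H⁻¹·Gy·Ω² = (s⁻¹·A⁻¹) · (kg⁻¹·m⁻²·s³·A²) · (kg²·m²·s⁻⁴) · s · (kg⁻¹·m⁻²·s²·A²) · (m²·s⁻²) · (kg²·m⁴·s⁻⁶·A⁻⁴) = kg²·m⁴·s⁻⁷·A⁻¹.
Both reduce to kg²·m⁴·s⁻⁷·A⁻¹.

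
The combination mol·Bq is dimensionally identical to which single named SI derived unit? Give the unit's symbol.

Bq = 1/s = s⁻¹ (activity is decays per second).
Combining: mol·Bq = mol · s⁻¹ = s⁻¹·mol.
s⁻¹·mol is the base-SI form of the katal.

kat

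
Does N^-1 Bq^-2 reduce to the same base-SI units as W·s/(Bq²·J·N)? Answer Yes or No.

Left side:
  N = kg·m/s² = kg·m·s⁻² (force = mass × acceleration).
  So N⁻¹ = kg⁻¹·m⁻¹·s².
  Bq = 1/s = s⁻¹ (activity is decays per second).
  So Bq⁻² = s².
  Combining: N⁻¹·Bq⁻² = (kg⁻¹·m⁻¹·s²) · s² = kg⁻¹·m⁻¹·s⁴.
Right side:
  Bq = 1/s = s⁻¹ (activity is decays per second).
  So Bq⁻² = s².
  J = N·m (work = force × distance),
      = kg·m²·s⁻².
  So J⁻¹ = kg⁻¹·m⁻²·s².
  N = kg·m/s² = kg·m·s⁻² (force = mass × acceleration).
  So N⁻¹ = kg⁻¹·m⁻¹·s².
  W = J/s (power = energy per time),
      = kg·m²·s⁻³.
  Combining: Bq⁻²·J⁻¹·N⁻¹·W·s = s² · (kg⁻¹·m⁻²·s²) · (kg⁻¹·m⁻¹·s²) · (kg·m²·s⁻³) · s = kg⁻¹·m⁻¹·s⁴.
Both reduce to kg⁻¹·m⁻¹·s⁴.

Yes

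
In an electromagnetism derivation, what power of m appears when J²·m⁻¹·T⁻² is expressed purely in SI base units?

3

J = N·m (work = force × distance),
    = kg·m²·s⁻².
So J² = kg²·m⁴·s⁻⁴.
T = Wb/m² (flux density = flux per area),
    = kg·s⁻²·A⁻¹.
So T⁻² = kg⁻²·s⁴·A².
Combining: J²·m⁻¹·T⁻² = (kg²·m⁴·s⁻⁴) · m⁻¹ · (kg⁻²·s⁴·A²) = m³·A².
The exponent of m is 3.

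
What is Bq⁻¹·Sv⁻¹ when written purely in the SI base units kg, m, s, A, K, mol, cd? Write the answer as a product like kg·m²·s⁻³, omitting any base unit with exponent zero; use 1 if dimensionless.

Bq = 1/s = s⁻¹ (activity is decays per second).
So Bq⁻¹ = s.
Sv = J/kg (equivalent dose = energy per mass),
    = m²·s⁻².
So Sv⁻¹ = m⁻²·s².
Combining: Bq⁻¹·Sv⁻¹ = s · (m⁻²·s²) = m⁻²·s³.

m⁻²·s³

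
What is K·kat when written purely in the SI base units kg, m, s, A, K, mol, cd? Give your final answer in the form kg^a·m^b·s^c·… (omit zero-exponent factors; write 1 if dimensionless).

kat = s⁻¹·mol.
Combining: K·kat = K · (s⁻¹·mol) = s⁻¹·K·mol.

s⁻¹·K·mol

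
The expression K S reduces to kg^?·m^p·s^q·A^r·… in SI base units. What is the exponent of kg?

S = kg⁻¹·m⁻²·s³·A².
Combining: K·S = K · (kg⁻¹·m⁻²·s³·A²) = kg⁻¹·m⁻²·s³·A²·K.
The exponent of kg is -1.

-1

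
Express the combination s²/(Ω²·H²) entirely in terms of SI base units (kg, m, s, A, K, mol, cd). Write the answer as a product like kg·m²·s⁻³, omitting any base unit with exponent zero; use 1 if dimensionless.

Ω = V/A (resistance = voltage per current),
    = kg·m²·s⁻³·A⁻².
So Ω⁻² = kg⁻²·m⁻⁴·s⁶·A⁴.
H = Wb/A (inductance = flux per current),
    = kg·m²·s⁻²·A⁻².
So H⁻² = kg⁻²·m⁻⁴·s⁴·A⁴.
Combining: s²·Ω⁻²·H⁻² = s² · (kg⁻²·m⁻⁴·s⁶·A⁴) · (kg⁻²·m⁻⁴·s⁴·A⁴) = kg⁻⁴·m⁻⁸·s¹²·A⁸.

kg⁻⁴·m⁻⁸·s¹²·A⁸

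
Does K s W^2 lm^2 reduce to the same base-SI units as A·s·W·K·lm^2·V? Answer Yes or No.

Yes

Left side:
  W = J/s (power = energy per time),
      = kg·m²·s⁻³.
  So W² = kg²·m⁴·s⁻⁶.
  lm = cd·sr = cd (luminous flux; sr is dimensionless).
  So lm² = cd².
  Combining: K·s·W²·lm² = K · s · (kg²·m⁴·s⁻⁶) · cd² = kg²·m⁴·s⁻⁵·K·cd².
Right side:
  W = kg·m²·s⁻³.
  lm = cd.
  So lm² = cd².
  V = kg·m²·s⁻³·A⁻¹.
  Combining: A·s·W·K·lm²·V = A · s · (kg·m²·s⁻³) · K · cd² · (kg·m²·s⁻³·A⁻¹) = kg²·m⁴·s⁻⁵·K·cd².
Both reduce to kg²·m⁴·s⁻⁵·K·cd².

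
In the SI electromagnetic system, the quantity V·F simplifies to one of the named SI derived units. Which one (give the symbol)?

C

V = W/A (potential = power per current),
    = kg·m²·s⁻³·A⁻¹.
F = C/V (capacitance = charge per voltage),
    = A·s/(kg·m²·s⁻³·A⁻¹) (substituting C and V),
    = kg⁻¹·m⁻²·s⁴·A².
Combining: V·F = (kg·m²·s⁻³·A⁻¹) · (kg⁻¹·m⁻²·s⁴·A²) = s·A.
s·A is the base-SI form of the coulomb.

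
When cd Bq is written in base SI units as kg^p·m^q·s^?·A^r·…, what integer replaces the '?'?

Bq = s⁻¹.
Combining: cd·Bq = cd · s⁻¹ = s⁻¹·cd.
The exponent of s is -1.

-1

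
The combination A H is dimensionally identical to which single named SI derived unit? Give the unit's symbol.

H = kg·m²·s⁻²·A⁻².
Combining: A·H = A · (kg·m²·s⁻²·A⁻²) = kg·m²·s⁻²·A⁻¹.
kg·m²·s⁻²·A⁻¹ is the base-SI form of the weber.

Wb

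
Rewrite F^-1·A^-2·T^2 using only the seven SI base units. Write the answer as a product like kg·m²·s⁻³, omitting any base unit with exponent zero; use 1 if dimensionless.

F = C/V (capacitance = charge per voltage),
    = A·s/(kg·m²·s⁻³·A⁻¹) (substituting C and V),
    = kg⁻¹·m⁻²·s⁴·A².
So F⁻¹ = kg·m²·s⁻⁴·A⁻².
T = Wb/m² (flux density = flux per area),
    = kg·s⁻²·A⁻¹.
So T² = kg²·s⁻⁴·A⁻².
Combining: F⁻¹·A⁻²·T² = (kg·m²·s⁻⁴·A⁻²) · A⁻² · (kg²·s⁻⁴·A⁻²) = kg³·m²·s⁻⁸·A⁻⁶.

kg³·m²·s⁻⁸·A⁻⁶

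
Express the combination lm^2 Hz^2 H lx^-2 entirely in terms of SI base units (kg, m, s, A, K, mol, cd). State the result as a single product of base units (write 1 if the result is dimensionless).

lm = cd·sr = cd (luminous flux; sr is dimensionless).
So lm² = cd².
Hz = 1/s = s⁻¹ (frequency is cycles per second).
So Hz² = s⁻².
H = Wb/A (inductance = flux per current),
    = kg·m²·s⁻²·A⁻².
lx = lm/m² (illuminance = luminous flux per area),
    = m⁻²·cd.
So lx⁻² = m⁴·cd⁻².
Combining: lm²·Hz²·H·lx⁻² = cd² · s⁻² · (kg·m²·s⁻²·A⁻²) · (m⁴·cd⁻²) = kg·m⁶·s⁻⁴·A⁻².

kg·m⁶·s⁻⁴·A⁻²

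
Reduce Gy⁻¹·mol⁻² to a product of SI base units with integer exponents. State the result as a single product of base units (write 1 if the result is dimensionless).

m⁻²·s²·mol⁻²

Gy = J/kg (absorbed dose = energy per mass),
    = m²·s⁻².
So Gy⁻¹ = m⁻²·s².
Combining: Gy⁻¹·mol⁻² = (m⁻²·s²) · mol⁻² = m⁻²·s²·mol⁻².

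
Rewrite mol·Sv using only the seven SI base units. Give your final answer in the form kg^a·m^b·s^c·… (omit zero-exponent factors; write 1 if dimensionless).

m²·s⁻²·mol

Sv = m²·s⁻².
Combining: mol·Sv = mol · (m²·s⁻²) = m²·s⁻²·mol.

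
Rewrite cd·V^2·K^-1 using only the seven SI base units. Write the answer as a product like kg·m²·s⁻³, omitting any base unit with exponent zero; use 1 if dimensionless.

kg²·m⁴·s⁻⁶·A⁻²·K⁻¹·cd

V = W/A (potential = power per current),
    = kg·m²·s⁻³·A⁻¹.
So V² = kg²·m⁴·s⁻⁶·A⁻².
Combining: cd·V²·K⁻¹ = cd · (kg²·m⁴·s⁻⁶·A⁻²) · K⁻¹ = kg²·m⁴·s⁻⁶·A⁻²·K⁻¹·cd.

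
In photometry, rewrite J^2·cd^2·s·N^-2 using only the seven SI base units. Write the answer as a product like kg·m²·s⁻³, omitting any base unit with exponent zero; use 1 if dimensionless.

m²·s·cd²

J = N·m (work = force × distance),
    = kg·m²·s⁻².
So J² = kg²·m⁴·s⁻⁴.
N = kg·m/s² = kg·m·s⁻² (force = mass × acceleration).
So N⁻² = kg⁻²·m⁻²·s⁴.
Combining: J²·cd²·s·N⁻² = (kg²·m⁴·s⁻⁴) · cd² · s · (kg⁻²·m⁻²·s⁴) = m²·s·cd².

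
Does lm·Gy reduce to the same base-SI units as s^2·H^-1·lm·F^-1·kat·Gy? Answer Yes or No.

No

Left side:
  lm = cd.
  Gy = m²·s⁻².
  Combining: lm·Gy = cd · (m²·s⁻²) = m²·s⁻²·cd.
Right side:
  H = Wb/A (inductance = flux per current),
      = kg·m²·s⁻²·A⁻².
  So H⁻¹ = kg⁻¹·m⁻²·s²·A².
  lm = cd·sr = cd (luminous flux; sr is dimensionless).
  F = C/V (capacitance = charge per voltage),
      = A·s/(kg·m²·s⁻³·A⁻¹) (substituting C and V),
      = kg⁻¹·m⁻²·s⁴·A².
  So F⁻¹ = kg·m²·s⁻⁴·A⁻².
  kat = mol/s = s⁻¹·mol (catalytic activity).
  Gy = J/kg (absorbed dose = energy per mass),
      = m²·s⁻².
  Combining: s²·H⁻¹·lm·F⁻¹·kat·Gy = s² · (kg⁻¹·m⁻²·s²·A²) · cd · (kg·m²·s⁻⁴·A⁻²) · (s⁻¹·mol) · (m²·s⁻²) = m²·s⁻³·mol·cd.
Left is m²·s⁻²·cd; right is m²·s⁻³·mol·cd — different.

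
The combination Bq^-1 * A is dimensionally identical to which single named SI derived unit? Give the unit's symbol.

C

Bq = s⁻¹.
So Bq⁻¹ = s.
Combining: Bq⁻¹·A = s · A = s·A.
s·A is the base-SI form of the coulomb.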